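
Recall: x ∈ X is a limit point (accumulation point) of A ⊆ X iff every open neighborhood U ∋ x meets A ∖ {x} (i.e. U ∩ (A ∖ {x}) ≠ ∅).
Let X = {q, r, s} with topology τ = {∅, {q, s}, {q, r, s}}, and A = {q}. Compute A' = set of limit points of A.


A' = {r, s}

For each x ∈ X, list the open sets U ∈ τ with x ∈ U, then check whether U ∩ (A ∖ {x}) ≠ ∅ for every such U.
  x = q: open {q, s} ∋ x has {q, s} ∩ (A ∖ {q}) = ∅, so x is NOT a limit point.
  x = r: opens ∋ x are {q, r, s}; each meets A ∖ {r}, so x IS a limit point.
  x = s: opens ∋ x are {q, s}, {q, r, s}; each meets A ∖ {s}, so x IS a limit point.
Collecting: A' = {r, s}.


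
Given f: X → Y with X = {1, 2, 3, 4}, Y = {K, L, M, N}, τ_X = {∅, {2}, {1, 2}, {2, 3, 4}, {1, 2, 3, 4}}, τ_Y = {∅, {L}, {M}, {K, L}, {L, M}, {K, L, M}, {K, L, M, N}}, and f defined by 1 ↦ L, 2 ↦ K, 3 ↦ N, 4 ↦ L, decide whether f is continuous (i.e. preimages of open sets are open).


f is NOT continuous.

Compute f^{-1}(U) for each U ∈ τ_Y:
  U = ∅: f^{-1}(U) = ∅ ∈ τ_X ✓.
  U = {L}: f^{-1}(U) = {1, 4} ∉ τ_X ✗.
  U = {M}: f^{-1}(U) = ∅ ∈ τ_X ✓.
  U = {K, L}: f^{-1}(U) = {1, 2, 4} ∉ τ_X ✗.
  U = {L, M}: f^{-1}(U) = {1, 4} ∉ τ_X ✗.
  U = {K, L, M}: f^{-1}(U) = {1, 2, 4} ∉ τ_X ✗.
  U = {K, L, M, N}: f^{-1}(U) = {1, 2, 3, 4} ∈ τ_X ✓.
Found U = {L} with f^{-1}(U) = {1, 4} not in τ_X. Therefore f is NOT continuous.


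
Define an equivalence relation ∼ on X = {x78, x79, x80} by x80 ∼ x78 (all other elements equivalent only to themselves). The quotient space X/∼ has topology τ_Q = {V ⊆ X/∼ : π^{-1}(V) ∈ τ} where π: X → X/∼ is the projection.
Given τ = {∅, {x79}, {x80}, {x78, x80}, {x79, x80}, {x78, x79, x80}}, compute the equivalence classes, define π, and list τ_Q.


X/∼ = {[x78=x80], [x79]}; |τ_Q| = 4.

Equivalence classes: [x78=x80], [x79].
Quotient map π: X → X/∼ sends x78 ↦ [x78=x80], x79 ↦ [x79], x80 ↦ [x78=x80].
For each subset V ⊆ X/∼, compute π^{-1}(V) ⊆ X and check whether π^{-1}(V) ∈ τ. V is open in τ_Q iff π^{-1}(V) ∈ τ.
  V = {}: π^{-1}(V) = ∅ ∈ τ ✓.
  V = {[x78=x80]}: π^{-1}(V) = {x78, x80} ∈ τ ✓.
  V = {[x79]}: π^{-1}(V) = {x79} ∈ τ ✓.
  V = {[x78=x80], [x79]}: π^{-1}(V) = {x78, x79, x80} ∈ τ ✓.
Open sets in the quotient: τ_Q = {{}, {[x78=x80]}, {[x79]}, {[x78=x80], [x79]}} (4 elements).


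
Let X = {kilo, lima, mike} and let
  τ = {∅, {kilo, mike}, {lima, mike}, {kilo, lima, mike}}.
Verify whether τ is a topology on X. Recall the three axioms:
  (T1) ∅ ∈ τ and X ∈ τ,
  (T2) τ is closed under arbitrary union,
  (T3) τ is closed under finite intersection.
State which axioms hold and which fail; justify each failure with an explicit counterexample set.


τ is NOT a topology on X.

Axiom (T1): ∅ ∈ τ? Yes; X ∈ τ? Yes.
Axiom (T2/T3): check pairwise unions and intersections of members of τ.
Counterexample for (T3): {kilo, mike} ∩ {lima, mike} = {mike} ∉ τ. Therefore τ is NOT a topology.


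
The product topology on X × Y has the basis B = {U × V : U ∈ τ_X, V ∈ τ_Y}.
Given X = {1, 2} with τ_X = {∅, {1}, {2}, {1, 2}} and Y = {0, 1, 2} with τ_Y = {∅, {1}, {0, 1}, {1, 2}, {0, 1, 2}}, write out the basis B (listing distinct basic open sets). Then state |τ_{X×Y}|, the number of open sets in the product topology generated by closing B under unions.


Basis B = {∅ × ∅, {1} × {1}, {2} × {1}, {1} × {0, 1}, {1} × {1, 2}, {1, 2} × {1}, {2} × {0, 1}, {2} × {1, 2}, {1} × {0, 1, 2}, {2} × {0, 1, 2}, {1, 2} × {0, 1}, {1, 2} × {1, 2}, {1, 2} × {0, 1, 2}}; |τ_{X×Y}| = 25.

Enumerate products U × V with U ∈ τ_X, V ∈ τ_Y (deduplicated):
  ∅ × ∅ = {} (∅)
  {1} × {1} = {(1,1)}
  {2} × {1} = {(2,1)}
  {1} × {0, 1} = {(1,0), (1,1)}
  {1} × {1, 2} = {(1,1), (1,2)}
  {1, 2} × {1} = {(1,1), (2,1)}
  {2} × {0, 1} = {(2,0), (2,1)}
  {2} × {1, 2} = {(2,1), (2,2)}
  {1} × {0, 1, 2} = {(1,0), (1,1), (1,2)}
  {2} × {0, 1, 2} = {(2,0), (2,1), (2,2)}
  {1, 2} × {0, 1} = {(1,0), (1,1), (2,0), (2,1)}
  {1, 2} × {1, 2} = {(1,1), (1,2), (2,1), (2,2)}
  {1, 2} × {0, 1, 2} = {(1,0), (1,1), (1,2), (2,0), (2,1), (2,2)}
These 13 distinct sets form the basis B.
Close under arbitrary unions to get τ_{X×Y}; counting gives |τ_{X×Y}| = 25.


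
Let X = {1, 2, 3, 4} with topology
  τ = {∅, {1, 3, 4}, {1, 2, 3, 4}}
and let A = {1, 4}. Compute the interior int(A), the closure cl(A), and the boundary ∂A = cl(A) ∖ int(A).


int(A) = ∅, cl(A) = {1, 2, 3, 4}, ∂A = {1, 2, 3, 4}.

Closed sets in (X, τ) are complements of opens:
  closed(X, τ) = {∅, {2}, {1, 2, 3, 4}}.
int(A) = ⋃ {U ∈ τ : U ⊆ A}. Opens contained in A: ∅.
Taking the union of these: int(A) = ∅.
cl(A) = ⋂ {C closed : A ⊆ C}. Closed sets containing A: {1, 2, 3, 4}.
Intersecting these: cl(A) = {1, 2, 3, 4}.
∂A = cl(A) ∖ int(A) = {1, 2, 3, 4} ∖ ∅ = {1, 2, 3, 4}.


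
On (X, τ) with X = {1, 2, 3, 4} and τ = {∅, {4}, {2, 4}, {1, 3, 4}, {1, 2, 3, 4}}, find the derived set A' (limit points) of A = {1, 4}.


A' = {1, 2, 3}

For each x ∈ X, list the open sets U ∈ τ with x ∈ U, then check whether U ∩ (A ∖ {x}) ≠ ∅ for every such U.
  x = 1: opens ∋ x are {1, 3, 4}, {1, 2, 3, 4}; each meets A ∖ {1}, so x IS a limit point.
  x = 2: opens ∋ x are {2, 4}, {1, 2, 3, 4}; each meets A ∖ {2}, so x IS a limit point.
  x = 3: opens ∋ x are {1, 3, 4}, {1, 2, 3, 4}; each meets A ∖ {3}, so x IS a limit point.
  x = 4: open {4} ∋ x has {4} ∩ (A ∖ {4}) = ∅, so x is NOT a limit point.
Collecting: A' = {1, 2, 3}.


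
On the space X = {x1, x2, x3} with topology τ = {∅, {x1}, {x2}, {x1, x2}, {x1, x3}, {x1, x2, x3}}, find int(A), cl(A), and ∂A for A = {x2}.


int(A) = {x2}, cl(A) = {x2}, ∂A = ∅.

Closed sets in (X, τ) are complements of opens:
  closed(X, τ) = {∅, {x2}, {x3}, {x1, x3}, {x2, x3}, {x1, x2, x3}}.
int(A) = ⋃ {U ∈ τ : U ⊆ A}. Opens contained in A: ∅, {x2}.
Taking the union of these: int(A) = {x2}.
cl(A) = ⋂ {C closed : A ⊆ C}. Closed sets containing A: {x2}, {x2, x3}, {x1, x2, x3}.
Intersecting these: cl(A) = {x2}.
∂A = cl(A) ∖ int(A) = {x2} ∖ {x2} = ∅.


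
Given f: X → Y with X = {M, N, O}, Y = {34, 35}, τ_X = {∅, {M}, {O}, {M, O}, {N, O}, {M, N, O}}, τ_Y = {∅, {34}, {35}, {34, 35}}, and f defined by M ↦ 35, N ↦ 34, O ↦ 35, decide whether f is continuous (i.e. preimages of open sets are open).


f is NOT continuous.

Compute f^{-1}(U) for each U ∈ τ_Y:
  U = ∅: f^{-1}(U) = ∅ ∈ τ_X ✓.
  U = {34}: f^{-1}(U) = {N} ∉ τ_X ✗.
  U = {35}: f^{-1}(U) = {M, O} ∈ τ_X ✓.
  U = {34, 35}: f^{-1}(U) = {M, N, O} ∈ τ_X ✓.
Found U = {34} with f^{-1}(U) = {N} not in τ_X. Therefore f is NOT continuous.


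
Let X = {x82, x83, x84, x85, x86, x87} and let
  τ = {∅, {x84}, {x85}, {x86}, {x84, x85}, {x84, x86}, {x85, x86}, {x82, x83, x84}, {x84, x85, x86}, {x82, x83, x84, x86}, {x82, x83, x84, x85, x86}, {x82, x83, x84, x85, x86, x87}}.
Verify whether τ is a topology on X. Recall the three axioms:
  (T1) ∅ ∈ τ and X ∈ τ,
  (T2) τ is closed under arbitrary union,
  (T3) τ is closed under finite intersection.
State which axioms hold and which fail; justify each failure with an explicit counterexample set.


τ is NOT a topology on X.

Axiom (T1): ∅ ∈ τ? Yes; X ∈ τ? Yes.
Axiom (T2/T3): check pairwise unions and intersections of members of τ.
Counterexample for (T2): {x85} ∪ {x82, x83, x84} = {x82, x83, x84, x85} ∉ τ. Therefore τ is NOT a topology.


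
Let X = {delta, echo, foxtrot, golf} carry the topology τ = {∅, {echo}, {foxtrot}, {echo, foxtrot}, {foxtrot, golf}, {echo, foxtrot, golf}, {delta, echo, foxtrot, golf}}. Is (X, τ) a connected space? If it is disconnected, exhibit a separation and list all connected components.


(X, τ) is connected.

Find clopen sets (U ∈ τ with X ∖ U ∈ τ):
  U = ∅, X ∖ U = {delta, echo, foxtrot, golf} — both open, so U is clopen.
  U = {delta, echo, foxtrot, golf}, X ∖ U = ∅ — both open, so U is clopen.
Only trivial clopens (∅ and X) exist, so (X, τ) is connected.
Compute connected components by grouping points that agree on all clopens:
  component: {delta, echo, foxtrot, golf}


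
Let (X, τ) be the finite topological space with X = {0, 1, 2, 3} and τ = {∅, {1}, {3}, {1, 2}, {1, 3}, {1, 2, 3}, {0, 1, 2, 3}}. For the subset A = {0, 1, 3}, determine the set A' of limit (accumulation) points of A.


A' = {0, 2}

For each x ∈ X, list the open sets U ∈ τ with x ∈ U, then check whether U ∩ (A ∖ {x}) ≠ ∅ for every such U.
  x = 0: opens ∋ x are {0, 1, 2, 3}; each meets A ∖ {0}, so x IS a limit point.
  x = 1: open {1} ∋ x has {1} ∩ (A ∖ {1}) = ∅, so x is NOT a limit point.
  x = 2: opens ∋ x are {1, 2}, {1, 2, 3}, {0, 1, 2, 3}; each meets A ∖ {2}, so x IS a limit point.
  x = 3: open {3} ∋ x has {3} ∩ (A ∖ {3}) = ∅, so x is NOT a limit point.
Collecting: A' = {0, 2}.


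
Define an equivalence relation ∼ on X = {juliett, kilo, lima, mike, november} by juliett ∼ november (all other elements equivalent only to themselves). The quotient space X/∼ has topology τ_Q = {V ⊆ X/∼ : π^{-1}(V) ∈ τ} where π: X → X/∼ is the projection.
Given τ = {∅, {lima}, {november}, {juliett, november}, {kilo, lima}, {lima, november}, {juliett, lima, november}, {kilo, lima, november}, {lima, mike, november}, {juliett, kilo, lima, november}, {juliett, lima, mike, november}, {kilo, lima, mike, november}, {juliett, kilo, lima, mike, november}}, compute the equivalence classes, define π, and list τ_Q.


X/∼ = {[juliett=november], [kilo], [lima], [mike]}; |τ_Q| = 8.

Equivalence classes: [juliett=november], [kilo], [lima], [mike].
Quotient map π: X → X/∼ sends juliett ↦ [juliett=november], kilo ↦ [kilo], lima ↦ [lima], mike ↦ [mike], november ↦ [juliett=november].
For each subset V ⊆ X/∼, compute π^{-1}(V) ⊆ X and check whether π^{-1}(V) ∈ τ. V is open in τ_Q iff π^{-1}(V) ∈ τ.
  V = {}: π^{-1}(V) = ∅ ∈ τ ✓.
  V = {[juliett=november]}: π^{-1}(V) = {juliett, november} ∈ τ ✓.
  V = {[kilo]}: π^{-1}(V) = {kilo} ∉ τ ✗.
  V = {[juliett=november], [kilo]}: π^{-1}(V) = {juliett, kilo, november} ∉ τ ✗.
  V = {[lima]}: π^{-1}(V) = {lima} ∈ τ ✓.
  V = {[juliett=november], [lima]}: π^{-1}(V) = {juliett, lima, november} ∈ τ ✓.
  V = {[kilo], [lima]}: π^{-1}(V) = {kilo, lima} ∈ τ ✓.
  V = {[juliett=november], [kilo], [lima]}: π^{-1}(V) = {juliett, kilo, lima, november} ∈ τ ✓.
  V = {[mike]}: π^{-1}(V) = {mike} ∉ τ ✗.
  V = {[juliett=november], [mike]}: π^{-1}(V) = {juliett, mike, november} ∉ τ ✗.
  V = {[kilo], [mike]}: π^{-1}(V) = {kilo, mike} ∉ τ ✗.
  V = {[juliett=november], [kilo], [mike]}: π^{-1}(V) = {juliett, kilo, mike, november} ∉ τ ✗.
  V = {[lima], [mike]}: π^{-1}(V) = {lima, mike} ∉ τ ✗.
  V = {[juliett=november], [lima], [mike]}: π^{-1}(V) = {juliett, lima, mike, november} ∈ τ ✓.
  V = {[kilo], [lima], [mike]}: π^{-1}(V) = {kilo, lima, mike} ∉ τ ✗.
  V = {[juliett=november], [kilo], [lima], [mike]}: π^{-1}(V) = {juliett, kilo, lima, mike, november} ∈ τ ✓.
Open sets in the quotient: τ_Q = {{}, {[juliett=november]}, {[lima]}, {[juliett=november], [lima]}, {[kilo], [lima]}, {[juliett=november], [kilo], [lima]}, {[juliett=november], [lima], [mike]}, {[juliett=november], [kilo], [lima], [mike]}} (8 elements).


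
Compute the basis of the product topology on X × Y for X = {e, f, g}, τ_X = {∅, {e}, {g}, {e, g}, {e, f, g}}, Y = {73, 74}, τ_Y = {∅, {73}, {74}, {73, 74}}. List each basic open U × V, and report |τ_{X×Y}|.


Basis B = {∅ × ∅, {e} × {73}, {e} × {74}, {g} × {73}, {g} × {74}, {e} × {73, 74}, {e, g} × {73}, {e, g} × {74}, {g} × {73, 74}, {e, f, g} × {73}, {e, f, g} × {74}, {e, g} × {73, 74}, {e, f, g} × {73, 74}}; |τ_{X×Y}| = 25.

Enumerate products U × V with U ∈ τ_X, V ∈ τ_Y (deduplicated):
  ∅ × ∅ = {} (∅)
  {e} × {73} = {(e,73)}
  {e} × {74} = {(e,74)}
  {g} × {73} = {(g,73)}
  {g} × {74} = {(g,74)}
  {e} × {73, 74} = {(e,73), (e,74)}
  {e, g} × {73} = {(e,73), (g,73)}
  {e, g} × {74} = {(e,74), (g,74)}
  {g} × {73, 74} = {(g,73), (g,74)}
  {e, f, g} × {73} = {(e,73), (f,73), (g,73)}
  {e, f, g} × {74} = {(e,74), (f,74), (g,74)}
  {e, g} × {73, 74} = {(e,73), (e,74), (g,73), (g,74)}
  {e, f, g} × {73, 74} = {(e,73), (e,74), (f,73), (f,74), (g,73), (g,74)}
These 13 distinct sets form the basis B.
Close under arbitrary unions to get τ_{X×Y}; counting gives |τ_{X×Y}| = 25.


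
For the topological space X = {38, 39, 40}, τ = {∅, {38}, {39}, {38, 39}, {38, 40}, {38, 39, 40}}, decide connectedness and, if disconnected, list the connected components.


(X, τ) is disconnected; components = [{39}, {38, 40}].

Find clopen sets (U ∈ τ with X ∖ U ∈ τ):
  U = ∅, X ∖ U = {38, 39, 40} — both open, so U is clopen.
  U = {39}, X ∖ U = {38, 40} — both open, so U is clopen.
  U = {38, 40}, X ∖ U = {39} — both open, so U is clopen.
  U = {38, 39, 40}, X ∖ U = ∅ — both open, so U is clopen.
Nontrivial clopen(s) exist: e.g. {39}. So (X, τ) is disconnected.
Compute connected components by grouping points that agree on all clopens:
  component: {39}
  component: {38, 40}


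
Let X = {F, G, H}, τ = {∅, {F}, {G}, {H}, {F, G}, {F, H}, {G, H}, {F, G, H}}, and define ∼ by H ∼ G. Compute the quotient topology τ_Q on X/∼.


X/∼ = {[F], [G=H]}; |τ_Q| = 4.

Equivalence classes: [F], [G=H].
Quotient map π: X → X/∼ sends F ↦ [F], G ↦ [G=H], H ↦ [G=H].
For each subset V ⊆ X/∼, compute π^{-1}(V) ⊆ X and check whether π^{-1}(V) ∈ τ. V is open in τ_Q iff π^{-1}(V) ∈ τ.
  V = {}: π^{-1}(V) = ∅ ∈ τ ✓.
  V = {[F]}: π^{-1}(V) = {F} ∈ τ ✓.
  V = {[G=H]}: π^{-1}(V) = {G, H} ∈ τ ✓.
  V = {[F], [G=H]}: π^{-1}(V) = {F, G, H} ∈ τ ✓.
Open sets in the quotient: τ_Q = {{}, {[F]}, {[G=H]}, {[F], [G=H]}} (4 elements).


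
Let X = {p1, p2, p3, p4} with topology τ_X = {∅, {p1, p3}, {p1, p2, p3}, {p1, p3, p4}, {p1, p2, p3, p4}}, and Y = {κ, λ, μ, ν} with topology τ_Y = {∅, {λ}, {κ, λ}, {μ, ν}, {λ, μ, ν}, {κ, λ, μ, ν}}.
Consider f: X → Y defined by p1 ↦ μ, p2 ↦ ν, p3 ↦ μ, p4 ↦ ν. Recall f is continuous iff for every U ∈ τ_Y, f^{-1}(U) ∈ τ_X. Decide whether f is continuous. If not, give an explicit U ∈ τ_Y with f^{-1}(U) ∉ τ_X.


f IS continuous.

Compute f^{-1}(U) for each U ∈ τ_Y:
  U = ∅: f^{-1}(U) = ∅ ∈ τ_X ✓.
  U = {λ}: f^{-1}(U) = ∅ ∈ τ_X ✓.
  U = {κ, λ}: f^{-1}(U) = ∅ ∈ τ_X ✓.
  U = {μ, ν}: f^{-1}(U) = {p1, p2, p3, p4} ∈ τ_X ✓.
  U = {λ, μ, ν}: f^{-1}(U) = {p1, p2, p3, p4} ∈ τ_X ✓.
  U = {κ, λ, μ, ν}: f^{-1}(U) = {p1, p2, p3, p4} ∈ τ_X ✓.
Every preimage lies in τ_X, so f IS continuous.


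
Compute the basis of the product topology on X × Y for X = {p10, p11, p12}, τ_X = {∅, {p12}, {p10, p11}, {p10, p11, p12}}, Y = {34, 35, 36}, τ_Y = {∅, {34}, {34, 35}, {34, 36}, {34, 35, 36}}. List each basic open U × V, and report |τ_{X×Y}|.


Basis B = {∅ × ∅, {p12} × {34}, {p10, p11} × {34}, {p12} × {34, 35}, {p12} × {34, 36}, {p10, p11, p12} × {34}, {p12} × {34, 35, 36}, {p10, p11} × {34, 35}, {p10, p11} × {34, 36}, {p10, p11} × {34, 35, 36}, {p10, p11, p12} × {34, 35}, {p10, p11, p12} × {34, 36}, {p10, p11, p12} × {34, 35, 36}}; |τ_{X×Y}| = 25.

Enumerate products U × V with U ∈ τ_X, V ∈ τ_Y (deduplicated):
  ∅ × ∅ = {} (∅)
  {p12} × {34} = {(p12,34)}
  {p10, p11} × {34} = {(p10,34), (p11,34)}
  {p12} × {34, 35} = {(p12,34), (p12,35)}
  {p12} × {34, 36} = {(p12,34), (p12,36)}
  {p10, p11, p12} × {34} = {(p10,34), (p11,34), (p12,34)}
  {p12} × {34, 35, 36} = {(p12,34), (p12,35), (p12,36)}
  {p10, p11} × {34, 35} = {(p10,34), (p10,35), (p11,34), (p11,35)}
  {p10, p11} × {34, 36} = {(p10,34), (p10,36), (p11,34), (p11,36)}
  {p10, p11} × {34, 35, 36} = {(p10,34), (p10,35), (p10,36), (p11,34), (p11,35), (p11,36)}
  {p10, p11, p12} × {34, 35} = {(p10,34), (p10,35), (p11,34), (p11,35), (p12,34), (p12,35)}
  {p10, p11, p12} × {34, 36} = {(p10,34), (p10,36), (p11,34), (p11,36), (p12,34), (p12,36)}
  {p10, p11, p12} × {34, 35, 36} = {(p10,34), (p10,35), (p10,36), (p11,34), (p11,35), (p11,36), (p12,34), (p12,35), (p12,36)}
These 13 distinct sets form the basis B.
Close under arbitrary unions to get τ_{X×Y}; counting gives |τ_{X×Y}| = 25.


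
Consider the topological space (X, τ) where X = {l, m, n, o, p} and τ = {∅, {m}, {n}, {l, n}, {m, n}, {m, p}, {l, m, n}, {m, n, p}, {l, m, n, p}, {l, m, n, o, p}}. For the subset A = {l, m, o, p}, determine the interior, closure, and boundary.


int(A) = {m, p}, cl(A) = {l, m, o, p}, ∂A = {l, o}.

Closed sets in (X, τ) are complements of opens:
  closed(X, τ) = {∅, {o}, {l, o}, {o, p}, {l, n, o}, {l, o, p}, {m, o, p}, {l, m, o, p}, {l, n, o, p}, {l, m, n, o, p}}.
int(A) = ⋃ {U ∈ τ : U ⊆ A}. Opens contained in A: ∅, {m}, {m, p}.
Taking the union of these: int(A) = {m, p}.
cl(A) = ⋂ {C closed : A ⊆ C}. Closed sets containing A: {l, m, o, p}, {l, m, n, o, p}.
Intersecting these: cl(A) = {l, m, o, p}.
∂A = cl(A) ∖ int(A) = {l, m, o, p} ∖ {m, p} = {l, o}.


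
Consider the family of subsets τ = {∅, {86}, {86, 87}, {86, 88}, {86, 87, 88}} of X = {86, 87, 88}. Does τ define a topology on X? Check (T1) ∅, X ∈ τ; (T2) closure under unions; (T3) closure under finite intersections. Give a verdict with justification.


τ IS a topology on X.

Axiom (T1): ∅ ∈ τ? Yes; X ∈ τ? Yes.
Axiom (T2/T3): check pairwise unions and intersections of members of τ.
All pairwise intersections and unions checked — each lies in τ. Therefore τ satisfies (T1), (T2), (T3): it IS a topology on X.


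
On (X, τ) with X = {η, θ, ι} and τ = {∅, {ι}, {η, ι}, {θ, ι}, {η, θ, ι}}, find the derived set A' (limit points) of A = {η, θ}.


A' = ∅

For each x ∈ X, list the open sets U ∈ τ with x ∈ U, then check whether U ∩ (A ∖ {x}) ≠ ∅ for every such U.
  x = η: open {η, ι} ∋ x has {η, ι} ∩ (A ∖ {η}) = ∅, so x is NOT a limit point.
  x = θ: open {θ, ι} ∋ x has {θ, ι} ∩ (A ∖ {θ}) = ∅, so x is NOT a limit point.
  x = ι: open {ι} ∋ x has {ι} ∩ (A ∖ {ι}) = ∅, so x is NOT a limit point.
Collecting: A' = ∅.


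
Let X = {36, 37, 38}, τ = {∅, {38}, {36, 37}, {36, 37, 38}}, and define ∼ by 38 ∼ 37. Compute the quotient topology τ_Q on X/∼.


X/∼ = {[36], [37=38]}; |τ_Q| = 2.

Equivalence classes: [36], [37=38].
Quotient map π: X → X/∼ sends 36 ↦ [36], 37 ↦ [37=38], 38 ↦ [37=38].
For each subset V ⊆ X/∼, compute π^{-1}(V) ⊆ X and check whether π^{-1}(V) ∈ τ. V is open in τ_Q iff π^{-1}(V) ∈ τ.
  V = {}: π^{-1}(V) = ∅ ∈ τ ✓.
  V = {[36]}: π^{-1}(V) = {36} ∉ τ ✗.
  V = {[37=38]}: π^{-1}(V) = {37, 38} ∉ τ ✗.
  V = {[36], [37=38]}: π^{-1}(V) = {36, 37, 38} ∈ τ ✓.
Open sets in the quotient: τ_Q = {{}, {[36], [37=38]}} (2 elements).


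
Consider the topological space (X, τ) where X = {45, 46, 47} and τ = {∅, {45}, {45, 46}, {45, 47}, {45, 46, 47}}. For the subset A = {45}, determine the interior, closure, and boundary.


int(A) = {45}, cl(A) = {45, 46, 47}, ∂A = {46, 47}.

Closed sets in (X, τ) are complements of opens:
  closed(X, τ) = {∅, {46}, {47}, {46, 47}, {45, 46, 47}}.
int(A) = ⋃ {U ∈ τ : U ⊆ A}. Opens contained in A: ∅, {45}.
Taking the union of these: int(A) = {45}.
cl(A) = ⋂ {C closed : A ⊆ C}. Closed sets containing A: {45, 46, 47}.
Intersecting these: cl(A) = {45, 46, 47}.
∂A = cl(A) ∖ int(A) = {45, 46, 47} ∖ {45} = {46, 47}.


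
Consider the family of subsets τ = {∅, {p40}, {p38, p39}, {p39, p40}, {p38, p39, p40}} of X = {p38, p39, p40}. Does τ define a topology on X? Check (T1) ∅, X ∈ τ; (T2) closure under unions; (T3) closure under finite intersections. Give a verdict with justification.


τ is NOT a topology on X.

Axiom (T1): ∅ ∈ τ? Yes; X ∈ τ? Yes.
Axiom (T2/T3): check pairwise unions and intersections of members of τ.
Counterexample for (T3): {p38, p39} ∩ {p39, p40} = {p39} ∉ τ. Therefore τ is NOT a topology.


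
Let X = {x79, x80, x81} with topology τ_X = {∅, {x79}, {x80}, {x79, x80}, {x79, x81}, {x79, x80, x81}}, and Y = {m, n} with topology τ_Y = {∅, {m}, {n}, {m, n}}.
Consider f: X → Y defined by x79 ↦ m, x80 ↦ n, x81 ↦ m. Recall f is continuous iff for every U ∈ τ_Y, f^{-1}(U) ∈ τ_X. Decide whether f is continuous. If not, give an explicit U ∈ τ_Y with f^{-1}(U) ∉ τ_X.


f IS continuous.

Compute f^{-1}(U) for each U ∈ τ_Y:
  U = ∅: f^{-1}(U) = ∅ ∈ τ_X ✓.
  U = {m}: f^{-1}(U) = {x79, x81} ∈ τ_X ✓.
  U = {n}: f^{-1}(U) = {x80} ∈ τ_X ✓.
  U = {m, n}: f^{-1}(U) = {x79, x80, x81} ∈ τ_X ✓.
Every preimage lies in τ_X, so f IS continuous.


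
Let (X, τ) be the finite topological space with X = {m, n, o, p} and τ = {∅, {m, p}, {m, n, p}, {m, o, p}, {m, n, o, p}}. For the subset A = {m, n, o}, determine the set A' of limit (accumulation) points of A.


A' = {n, o, p}

For each x ∈ X, list the open sets U ∈ τ with x ∈ U, then check whether U ∩ (A ∖ {x}) ≠ ∅ for every such U.
  x = m: open {m, p} ∋ x has {m, p} ∩ (A ∖ {m}) = ∅, so x is NOT a limit point.
  x = n: opens ∋ x are {m, n, p}, {m, n, o, p}; each meets A ∖ {n}, so x IS a limit point.
  x = o: opens ∋ x are {m, o, p}, {m, n, o, p}; each meets A ∖ {o}, so x IS a limit point.
  x = p: opens ∋ x are {m, p}, {m, n, p}, {m, o, p}, {m, n, o, p}; each meets A ∖ {p}, so x IS a limit point.
Collecting: A' = {n, o, p}.


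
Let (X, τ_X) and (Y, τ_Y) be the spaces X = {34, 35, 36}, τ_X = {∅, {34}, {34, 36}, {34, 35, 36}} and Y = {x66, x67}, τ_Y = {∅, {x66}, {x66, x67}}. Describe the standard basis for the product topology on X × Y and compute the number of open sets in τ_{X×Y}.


Basis B = {∅ × ∅, {34} × {x66}, {34} × {x66, x67}, {34, 36} × {x66}, {34, 35, 36} × {x66}, {34, 36} × {x66, x67}, {34, 35, 36} × {x66, x67}}; |τ_{X×Y}| = 10.

Enumerate products U × V with U ∈ τ_X, V ∈ τ_Y (deduplicated):
  ∅ × ∅ = {} (∅)
  {34} × {x66} = {(34,x66)}
  {34} × {x66, x67} = {(34,x66), (34,x67)}
  {34, 36} × {x66} = {(34,x66), (36,x66)}
  {34, 35, 36} × {x66} = {(34,x66), (35,x66), (36,x66)}
  {34, 36} × {x66, x67} = {(34,x66), (34,x67), (36,x66), (36,x67)}
  {34, 35, 36} × {x66, x67} = {(34,x66), (34,x67), (35,x66), (35,x67), (36,x66), (36,x67)}
These 7 distinct sets form the basis B.
Close under arbitrary unions to get τ_{X×Y}; counting gives |τ_{X×Y}| = 10.


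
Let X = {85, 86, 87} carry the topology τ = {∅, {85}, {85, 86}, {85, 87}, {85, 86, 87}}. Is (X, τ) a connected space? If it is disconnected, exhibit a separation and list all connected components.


(X, τ) is connected.

Find clopen sets (U ∈ τ with X ∖ U ∈ τ):
  U = ∅, X ∖ U = {85, 86, 87} — both open, so U is clopen.
  U = {85, 86, 87}, X ∖ U = ∅ — both open, so U is clopen.
Only trivial clopens (∅ and X) exist, so (X, τ) is connected.
Compute connected components by grouping points that agree on all clopens:
  component: {85, 86, 87}


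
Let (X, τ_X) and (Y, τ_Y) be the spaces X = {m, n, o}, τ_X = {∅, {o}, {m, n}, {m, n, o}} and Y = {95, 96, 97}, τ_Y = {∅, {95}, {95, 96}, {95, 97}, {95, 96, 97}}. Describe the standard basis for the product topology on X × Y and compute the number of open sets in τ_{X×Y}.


Basis B = {∅ × ∅, {o} × {95}, {m, n} × {95}, {o} × {95, 96}, {o} × {95, 97}, {m, n, o} × {95}, {o} × {95, 96, 97}, {m, n} × {95, 96}, {m, n} × {95, 97}, {m, n} × {95, 96, 97}, {m, n, o} × {95, 96}, {m, n, o} × {95, 97}, {m, n, o} × {95, 96, 97}}; |τ_{X×Y}| = 25.

Enumerate products U × V with U ∈ τ_X, V ∈ τ_Y (deduplicated):
  ∅ × ∅ = {} (∅)
  {o} × {95} = {(o,95)}
  {m, n} × {95} = {(m,95), (n,95)}
  {o} × {95, 96} = {(o,95), (o,96)}
  {o} × {95, 97} = {(o,95), (o,97)}
  {m, n, o} × {95} = {(m,95), (n,95), (o,95)}
  {o} × {95, 96, 97} = {(o,95), (o,96), (o,97)}
  {m, n} × {95, 96} = {(m,95), (m,96), (n,95), (n,96)}
  {m, n} × {95, 97} = {(m,95), (m,97), (n,95), (n,97)}
  {m, n} × {95, 96, 97} = {(m,95), (m,96), (m,97), (n,95), (n,96), (n,97)}
  {m, n, o} × {95, 96} = {(m,95), (m,96), (n,95), (n,96), (o,95), (o,96)}
  {m, n, o} × {95, 97} = {(m,95), (m,97), (n,95), (n,97), (o,95), (o,97)}
  {m, n, o} × {95, 96, 97} = {(m,95), (m,96), (m,97), (n,95), (n,96), (n,97), (o,95), (o,96), (o,97)}
These 13 distinct sets form the basis B.
Close under arbitrary unions to get τ_{X×Y}; counting gives |τ_{X×Y}| = 25.


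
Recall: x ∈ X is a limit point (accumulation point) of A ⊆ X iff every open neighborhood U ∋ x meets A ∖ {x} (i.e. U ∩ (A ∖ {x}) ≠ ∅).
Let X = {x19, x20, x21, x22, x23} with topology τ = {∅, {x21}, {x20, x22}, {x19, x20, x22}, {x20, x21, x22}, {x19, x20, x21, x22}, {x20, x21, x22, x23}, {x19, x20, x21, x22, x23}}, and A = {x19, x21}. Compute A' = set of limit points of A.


A' = {x23}

For each x ∈ X, list the open sets U ∈ τ with x ∈ U, then check whether U ∩ (A ∖ {x}) ≠ ∅ for every such U.
  x = x19: open {x19, x20, x22} ∋ x has {x19, x20, x22} ∩ (A ∖ {x19}) = ∅, so x is NOT a limit point.
  x = x20: open {x20, x22} ∋ x has {x20, x22} ∩ (A ∖ {x20}) = ∅, so x is NOT a limit point.
  x = x21: open {x21} ∋ x has {x21} ∩ (A ∖ {x21}) = ∅, so x is NOT a limit point.
  x = x22: open {x20, x22} ∋ x has {x20, x22} ∩ (A ∖ {x22}) = ∅, so x is NOT a limit point.
  x = x23: opens ∋ x are {x20, x21, x22, x23}, {x19, x20, x21, x22, x23}; each meets A ∖ {x23}, so x IS a limit point.
Collecting: A' = {x23}.


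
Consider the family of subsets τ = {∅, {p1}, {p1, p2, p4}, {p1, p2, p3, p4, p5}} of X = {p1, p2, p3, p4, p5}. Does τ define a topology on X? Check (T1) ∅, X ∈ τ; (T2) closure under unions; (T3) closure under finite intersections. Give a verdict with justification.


τ IS a topology on X.

Axiom (T1): ∅ ∈ τ? Yes; X ∈ τ? Yes.
Axiom (T2/T3): check pairwise unions and intersections of members of τ.
All pairwise intersections and unions checked — each lies in τ. Therefore τ satisfies (T1), (T2), (T3): it IS a topology on X.


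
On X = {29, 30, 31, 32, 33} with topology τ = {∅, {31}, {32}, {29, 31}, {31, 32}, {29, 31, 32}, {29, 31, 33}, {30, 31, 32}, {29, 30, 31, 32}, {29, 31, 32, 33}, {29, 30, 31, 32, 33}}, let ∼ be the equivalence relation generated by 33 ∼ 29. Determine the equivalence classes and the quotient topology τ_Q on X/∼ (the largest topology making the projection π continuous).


X/∼ = {[29=33], [30], [31], [32]}; |τ_Q| = 8.

Equivalence classes: [29=33], [30], [31], [32].
Quotient map π: X → X/∼ sends 29 ↦ [29=33], 30 ↦ [30], 31 ↦ [31], 32 ↦ [32], 33 ↦ [29=33].
For each subset V ⊆ X/∼, compute π^{-1}(V) ⊆ X and check whether π^{-1}(V) ∈ τ. V is open in τ_Q iff π^{-1}(V) ∈ τ.
  V = {}: π^{-1}(V) = ∅ ∈ τ ✓.
  V = {[29=33]}: π^{-1}(V) = {29, 33} ∉ τ ✗.
  V = {[30]}: π^{-1}(V) = {30} ∉ τ ✗.
  V = {[29=33], [30]}: π^{-1}(V) = {29, 30, 33} ∉ τ ✗.
  V = {[31]}: π^{-1}(V) = {31} ∈ τ ✓.
  V = {[29=33], [31]}: π^{-1}(V) = {29, 31, 33} ∈ τ ✓.
  V = {[30], [31]}: π^{-1}(V) = {30, 31} ∉ τ ✗.
  V = {[29=33], [30], [31]}: π^{-1}(V) = {29, 30, 31, 33} ∉ τ ✗.
  V = {[32]}: π^{-1}(V) = {32} ∈ τ ✓.
  V = {[29=33], [32]}: π^{-1}(V) = {29, 32, 33} ∉ τ ✗.
  V = {[30], [32]}: π^{-1}(V) = {30, 32} ∉ τ ✗.
  V = {[29=33], [30], [32]}: π^{-1}(V) = {29, 30, 32, 33} ∉ τ ✗.
  V = {[31], [32]}: π^{-1}(V) = {31, 32} ∈ τ ✓.
  V = {[29=33], [31], [32]}: π^{-1}(V) = {29, 31, 32, 33} ∈ τ ✓.
  V = {[30], [31], [32]}: π^{-1}(V) = {30, 31, 32} ∈ τ ✓.
  V = {[29=33], [30], [31], [32]}: π^{-1}(V) = {29, 30, 31, 32, 33} ∈ τ ✓.
Open sets in the quotient: τ_Q = {{}, {[31]}, {[29=33], [31]}, {[32]}, {[31], [32]}, {[29=33], [31], [32]}, {[30], [31], [32]}, {[29=33], [30], [31], [32]}} (8 elements).


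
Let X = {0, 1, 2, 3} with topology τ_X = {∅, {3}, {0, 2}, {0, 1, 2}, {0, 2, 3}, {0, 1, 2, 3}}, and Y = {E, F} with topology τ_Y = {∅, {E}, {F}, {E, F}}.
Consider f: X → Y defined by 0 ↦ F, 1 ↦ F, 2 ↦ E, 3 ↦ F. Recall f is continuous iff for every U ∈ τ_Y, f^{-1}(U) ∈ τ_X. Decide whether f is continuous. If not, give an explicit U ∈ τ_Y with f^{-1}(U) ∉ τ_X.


f is NOT continuous.

Compute f^{-1}(U) for each U ∈ τ_Y:
  U = ∅: f^{-1}(U) = ∅ ∈ τ_X ✓.
  U = {E}: f^{-1}(U) = {2} ∉ τ_X ✗.
  U = {F}: f^{-1}(U) = {0, 1, 3} ∉ τ_X ✗.
  U = {E, F}: f^{-1}(U) = {0, 1, 2, 3} ∈ τ_X ✓.
Found U = {E} with f^{-1}(U) = {2} not in τ_X. Therefore f is NOT continuous.


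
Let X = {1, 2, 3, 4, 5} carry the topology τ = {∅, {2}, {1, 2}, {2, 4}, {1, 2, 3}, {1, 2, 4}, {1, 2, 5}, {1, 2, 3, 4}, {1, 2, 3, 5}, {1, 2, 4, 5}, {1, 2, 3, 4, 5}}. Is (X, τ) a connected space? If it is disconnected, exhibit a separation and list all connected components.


(X, τ) is connected.

Find clopen sets (U ∈ τ with X ∖ U ∈ τ):
  U = ∅, X ∖ U = {1, 2, 3, 4, 5} — both open, so U is clopen.
  U = {1, 2, 3, 4, 5}, X ∖ U = ∅ — both open, so U is clopen.
Only trivial clopens (∅ and X) exist, so (X, τ) is connected.
Compute connected components by grouping points that agree on all clopens:
  component: {1, 2, 3, 4, 5}


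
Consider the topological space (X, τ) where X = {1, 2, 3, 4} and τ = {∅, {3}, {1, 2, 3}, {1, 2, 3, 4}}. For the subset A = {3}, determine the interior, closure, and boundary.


int(A) = {3}, cl(A) = {1, 2, 3, 4}, ∂A = {1, 2, 4}.

Closed sets in (X, τ) are complements of opens:
  closed(X, τ) = {∅, {4}, {1, 2, 4}, {1, 2, 3, 4}}.
int(A) = ⋃ {U ∈ τ : U ⊆ A}. Opens contained in A: ∅, {3}.
Taking the union of these: int(A) = {3}.
cl(A) = ⋂ {C closed : A ⊆ C}. Closed sets containing A: {1, 2, 3, 4}.
Intersecting these: cl(A) = {1, 2, 3, 4}.
∂A = cl(A) ∖ int(A) = {1, 2, 3, 4} ∖ {3} = {1, 2, 4}.


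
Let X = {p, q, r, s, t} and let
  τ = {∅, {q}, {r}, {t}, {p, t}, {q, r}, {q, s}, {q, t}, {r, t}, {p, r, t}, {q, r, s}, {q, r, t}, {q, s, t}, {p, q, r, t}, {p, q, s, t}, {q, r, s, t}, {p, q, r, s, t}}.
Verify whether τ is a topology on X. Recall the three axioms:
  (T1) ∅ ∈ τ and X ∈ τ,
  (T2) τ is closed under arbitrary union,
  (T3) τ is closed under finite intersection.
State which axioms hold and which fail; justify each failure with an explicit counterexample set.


τ is NOT a topology on X.

Axiom (T1): ∅ ∈ τ? Yes; X ∈ τ? Yes.
Axiom (T2/T3): check pairwise unions and intersections of members of τ.
Counterexample for (T2): {q} ∪ {p, t} = {p, q, t} ∉ τ. Therefore τ is NOT a topology.


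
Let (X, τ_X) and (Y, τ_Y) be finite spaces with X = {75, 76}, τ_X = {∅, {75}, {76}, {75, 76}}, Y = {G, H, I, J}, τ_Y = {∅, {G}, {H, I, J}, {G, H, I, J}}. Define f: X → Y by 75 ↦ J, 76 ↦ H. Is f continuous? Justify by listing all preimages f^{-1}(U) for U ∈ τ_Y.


f IS continuous.

Compute f^{-1}(U) for each U ∈ τ_Y:
  U = ∅: f^{-1}(U) = ∅ ∈ τ_X ✓.
  U = {G}: f^{-1}(U) = ∅ ∈ τ_X ✓.
  U = {H, I, J}: f^{-1}(U) = {75, 76} ∈ τ_X ✓.
  U = {G, H, I, J}: f^{-1}(U) = {75, 76} ∈ τ_X ✓.
Every preimage lies in τ_X, so f IS continuous.


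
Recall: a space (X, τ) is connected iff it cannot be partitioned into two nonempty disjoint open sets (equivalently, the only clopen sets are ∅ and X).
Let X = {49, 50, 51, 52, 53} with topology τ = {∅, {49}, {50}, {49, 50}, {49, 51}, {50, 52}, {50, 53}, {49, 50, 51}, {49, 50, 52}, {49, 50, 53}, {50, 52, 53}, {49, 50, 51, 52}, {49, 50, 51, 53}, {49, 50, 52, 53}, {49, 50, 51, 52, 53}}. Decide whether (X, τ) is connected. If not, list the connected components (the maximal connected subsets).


(X, τ) is disconnected; components = [{49, 51}, {50, 52, 53}].

Find clopen sets (U ∈ τ with X ∖ U ∈ τ):
  U = ∅, X ∖ U = {49, 50, 51, 52, 53} — both open, so U is clopen.
  U = {49, 51}, X ∖ U = {50, 52, 53} — both open, so U is clopen.
  U = {50, 52, 53}, X ∖ U = {49, 51} — both open, so U is clopen.
  U = {49, 50, 51, 52, 53}, X ∖ U = ∅ — both open, so U is clopen.
Nontrivial clopen(s) exist: e.g. {49, 51}. So (X, τ) is disconnected.
Compute connected components by grouping points that agree on all clopens:
  component: {49, 51}
  component: {50, 52, 53}


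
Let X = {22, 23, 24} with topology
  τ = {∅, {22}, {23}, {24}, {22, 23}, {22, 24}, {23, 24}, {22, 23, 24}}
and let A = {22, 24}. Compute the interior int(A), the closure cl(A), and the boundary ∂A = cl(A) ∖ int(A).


int(A) = {22, 24}, cl(A) = {22, 24}, ∂A = ∅.

Closed sets in (X, τ) are complements of opens:
  closed(X, τ) = {∅, {22}, {23}, {24}, {22, 23}, {22, 24}, {23, 24}, {22, 23, 24}}.
int(A) = ⋃ {U ∈ τ : U ⊆ A}. Opens contained in A: ∅, {22}, {24}, {22, 24}.
Taking the union of these: int(A) = {22, 24}.
cl(A) = ⋂ {C closed : A ⊆ C}. Closed sets containing A: {22, 24}, {22, 23, 24}.
Intersecting these: cl(A) = {22, 24}.
∂A = cl(A) ∖ int(A) = {22, 24} ∖ {22, 24} = ∅.


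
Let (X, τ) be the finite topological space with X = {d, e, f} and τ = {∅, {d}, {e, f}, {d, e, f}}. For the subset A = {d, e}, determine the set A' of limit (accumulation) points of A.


A' = {f}

For each x ∈ X, list the open sets U ∈ τ with x ∈ U, then check whether U ∩ (A ∖ {x}) ≠ ∅ for every such U.
  x = d: open {d} ∋ x has {d} ∩ (A ∖ {d}) = ∅, so x is NOT a limit point.
  x = e: open {e, f} ∋ x has {e, f} ∩ (A ∖ {e}) = ∅, so x is NOT a limit point.
  x = f: opens ∋ x are {e, f}, {d, e, f}; each meets A ∖ {f}, so x IS a limit point.
Collecting: A' = {f}.


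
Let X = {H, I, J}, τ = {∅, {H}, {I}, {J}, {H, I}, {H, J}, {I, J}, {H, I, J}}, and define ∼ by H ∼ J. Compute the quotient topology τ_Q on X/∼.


X/∼ = {[H=J], [I]}; |τ_Q| = 4.

Equivalence classes: [H=J], [I].
Quotient map π: X → X/∼ sends H ↦ [H=J], I ↦ [I], J ↦ [H=J].
For each subset V ⊆ X/∼, compute π^{-1}(V) ⊆ X and check whether π^{-1}(V) ∈ τ. V is open in τ_Q iff π^{-1}(V) ∈ τ.
  V = {}: π^{-1}(V) = ∅ ∈ τ ✓.
  V = {[H=J]}: π^{-1}(V) = {H, J} ∈ τ ✓.
  V = {[I]}: π^{-1}(V) = {I} ∈ τ ✓.
  V = {[H=J], [I]}: π^{-1}(V) = {H, I, J} ∈ τ ✓.
Open sets in the quotient: τ_Q = {{}, {[H=J]}, {[I]}, {[H=J], [I]}} (4 elements).


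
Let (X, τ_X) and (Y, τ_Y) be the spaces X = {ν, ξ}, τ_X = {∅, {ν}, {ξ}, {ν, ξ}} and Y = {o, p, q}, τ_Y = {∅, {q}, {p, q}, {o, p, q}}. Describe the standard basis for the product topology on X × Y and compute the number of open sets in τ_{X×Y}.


Basis B = {∅ × ∅, {ν} × {q}, {ξ} × {q}, {ν} × {p, q}, {ν, ξ} × {q}, {ξ} × {p, q}, {ν} × {o, p, q}, {ξ} × {o, p, q}, {ν, ξ} × {p, q}, {ν, ξ} × {o, p, q}}; |τ_{X×Y}| = 16.

Enumerate products U × V with U ∈ τ_X, V ∈ τ_Y (deduplicated):
  ∅ × ∅ = {} (∅)
  {ν} × {q} = {(ν,q)}
  {ξ} × {q} = {(ξ,q)}
  {ν} × {p, q} = {(ν,p), (ν,q)}
  {ν, ξ} × {q} = {(ν,q), (ξ,q)}
  {ξ} × {p, q} = {(ξ,p), (ξ,q)}
  {ν} × {o, p, q} = {(ν,o), (ν,p), (ν,q)}
  {ξ} × {o, p, q} = {(ξ,o), (ξ,p), (ξ,q)}
  {ν, ξ} × {p, q} = {(ν,p), (ν,q), (ξ,p), (ξ,q)}
  {ν, ξ} × {o, p, q} = {(ν,o), (ν,p), (ν,q), (ξ,o), (ξ,p), (ξ,q)}
These 10 distinct sets form the basis B.
Close under arbitrary unions to get τ_{X×Y}; counting gives |τ_{X×Y}| = 16.


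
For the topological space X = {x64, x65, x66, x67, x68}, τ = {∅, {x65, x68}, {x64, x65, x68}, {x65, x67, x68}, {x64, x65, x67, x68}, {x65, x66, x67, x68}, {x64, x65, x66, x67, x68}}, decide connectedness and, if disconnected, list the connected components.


(X, τ) is connected.

Find clopen sets (U ∈ τ with X ∖ U ∈ τ):
  U = ∅, X ∖ U = {x64, x65, x66, x67, x68} — both open, so U is clopen.
  U = {x64, x65, x66, x67, x68}, X ∖ U = ∅ — both open, so U is clopen.
Only trivial clopens (∅ and X) exist, so (X, τ) is connected.
Compute connected components by grouping points that agree on all clopens:
  component: {x64, x65, x66, x67, x68}


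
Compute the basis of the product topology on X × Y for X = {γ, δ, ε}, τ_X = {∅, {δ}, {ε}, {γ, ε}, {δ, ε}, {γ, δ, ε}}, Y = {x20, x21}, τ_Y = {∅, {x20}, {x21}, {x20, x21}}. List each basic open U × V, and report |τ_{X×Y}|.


Basis B = {∅ × ∅, {δ} × {x20}, {δ} × {x21}, {ε} × {x20}, {ε} × {x21}, {γ, ε} × {x20}, {γ, ε} × {x21}, {δ} × {x20, x21}, {δ, ε} × {x20}, {δ, ε} × {x21}, {ε} × {x20, x21}, {γ, δ, ε} × {x20}, {γ, δ, ε} × {x21}, {γ, ε} × {x20, x21}, {δ, ε} × {x20, x21}, {γ, δ, ε} × {x20, x21}}; |τ_{X×Y}| = 36.

Enumerate products U × V with U ∈ τ_X, V ∈ τ_Y (deduplicated):
  ∅ × ∅ = {} (∅)
  {δ} × {x20} = {(δ,x20)}
  {δ} × {x21} = {(δ,x21)}
  {ε} × {x20} = {(ε,x20)}
  {ε} × {x21} = {(ε,x21)}
  {γ, ε} × {x20} = {(γ,x20), (ε,x20)}
  {γ, ε} × {x21} = {(γ,x21), (ε,x21)}
  {δ} × {x20, x21} = {(δ,x20), (δ,x21)}
  {δ, ε} × {x20} = {(δ,x20), (ε,x20)}
  {δ, ε} × {x21} = {(δ,x21), (ε,x21)}
  {ε} × {x20, x21} = {(ε,x20), (ε,x21)}
  {γ, δ, ε} × {x20} = {(γ,x20), (δ,x20), (ε,x20)}
  {γ, δ, ε} × {x21} = {(γ,x21), (δ,x21), (ε,x21)}
  {γ, ε} × {x20, x21} = {(γ,x20), (γ,x21), (ε,x20), (ε,x21)}
  {δ, ε} × {x20, x21} = {(δ,x20), (δ,x21), (ε,x20), (ε,x21)}
  {γ, δ, ε} × {x20, x21} = {(γ,x20), (γ,x21), (δ,x20), (δ,x21), (ε,x20), (ε,x21)}
These 16 distinct sets form the basis B.
Close under arbitrary unions to get τ_{X×Y}; counting gives |τ_{X×Y}| = 36.


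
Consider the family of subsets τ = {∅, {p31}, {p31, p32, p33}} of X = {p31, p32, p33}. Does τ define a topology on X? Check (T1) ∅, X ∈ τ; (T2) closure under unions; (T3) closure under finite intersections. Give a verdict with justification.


τ IS a topology on X.

Axiom (T1): ∅ ∈ τ? Yes; X ∈ τ? Yes.
Axiom (T2/T3): check pairwise unions and intersections of members of τ.
All pairwise intersections and unions checked — each lies in τ. Therefore τ satisfies (T1), (T2), (T3): it IS a topology on X.


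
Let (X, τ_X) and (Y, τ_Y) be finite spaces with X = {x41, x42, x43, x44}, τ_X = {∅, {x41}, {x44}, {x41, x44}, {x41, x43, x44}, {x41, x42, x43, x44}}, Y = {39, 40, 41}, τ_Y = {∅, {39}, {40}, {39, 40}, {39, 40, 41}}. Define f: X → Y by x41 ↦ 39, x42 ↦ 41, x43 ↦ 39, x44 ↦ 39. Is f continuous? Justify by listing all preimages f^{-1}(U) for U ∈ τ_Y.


f IS continuous.

Compute f^{-1}(U) for each U ∈ τ_Y:
  U = ∅: f^{-1}(U) = ∅ ∈ τ_X ✓.
  U = {39}: f^{-1}(U) = {x41, x43, x44} ∈ τ_X ✓.
  U = {40}: f^{-1}(U) = ∅ ∈ τ_X ✓.
  U = {39, 40}: f^{-1}(U) = {x41, x43, x44} ∈ τ_X ✓.
  U = {39, 40, 41}: f^{-1}(U) = {x41, x42, x43, x44} ∈ τ_X ✓.
Every preimage lies in τ_X, so f IS continuous.


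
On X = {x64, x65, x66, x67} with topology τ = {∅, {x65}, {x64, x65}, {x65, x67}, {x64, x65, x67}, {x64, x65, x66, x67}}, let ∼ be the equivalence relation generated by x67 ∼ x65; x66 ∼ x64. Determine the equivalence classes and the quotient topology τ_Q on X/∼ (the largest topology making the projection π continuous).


X/∼ = {[x64=x66], [x65=x67]}; |τ_Q| = 3.

Equivalence classes: [x64=x66], [x65=x67].
Quotient map π: X → X/∼ sends x64 ↦ [x64=x66], x65 ↦ [x65=x67], x66 ↦ [x64=x66], x67 ↦ [x65=x67].
For each subset V ⊆ X/∼, compute π^{-1}(V) ⊆ X and check whether π^{-1}(V) ∈ τ. V is open in τ_Q iff π^{-1}(V) ∈ τ.
  V = {}: π^{-1}(V) = ∅ ∈ τ ✓.
  V = {[x64=x66]}: π^{-1}(V) = {x64, x66} ∉ τ ✗.
  V = {[x65=x67]}: π^{-1}(V) = {x65, x67} ∈ τ ✓.
  V = {[x64=x66], [x65=x67]}: π^{-1}(V) = {x64, x65, x66, x67} ∈ τ ✓.
Open sets in the quotient: τ_Q = {{}, {[x65=x67]}, {[x64=x66], [x65=x67]}} (3 elements).
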